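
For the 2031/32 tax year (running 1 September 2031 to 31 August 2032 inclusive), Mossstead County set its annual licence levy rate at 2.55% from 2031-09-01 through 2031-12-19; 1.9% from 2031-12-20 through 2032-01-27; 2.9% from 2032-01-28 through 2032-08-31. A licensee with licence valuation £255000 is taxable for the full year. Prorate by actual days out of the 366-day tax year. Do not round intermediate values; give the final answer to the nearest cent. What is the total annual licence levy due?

2031-09-01 to 2031-12-19: 110 days at 2.55% → £255000 × 2.55% × 110/366 = £1954.3033
2031-12-20 to 2032-01-27: 39 days at 1.9% → £255000 × 1.9% × 39/366 = £516.2705
2032-01-28 to 2032-08-31: 217 days at 2.9% → £255000 × 2.9% × 217/366 = £4384.4672
Total = £6855.0410

£6855.04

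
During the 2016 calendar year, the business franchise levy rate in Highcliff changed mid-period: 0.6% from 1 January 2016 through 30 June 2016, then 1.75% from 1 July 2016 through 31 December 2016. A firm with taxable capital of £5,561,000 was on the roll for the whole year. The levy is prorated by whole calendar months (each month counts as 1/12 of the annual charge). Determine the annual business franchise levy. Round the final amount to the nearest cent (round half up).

1 January – 30 June 2016: 6 months at 0.6% → £5,561,000 × 0.6% × 6/12 = £16,683.0000
1 July – 31 December 2016: 6 months at 1.75% → £5,561,000 × 1.75% × 6/12 = £48,658.7500
Total = £65,341.7500

£65,341.75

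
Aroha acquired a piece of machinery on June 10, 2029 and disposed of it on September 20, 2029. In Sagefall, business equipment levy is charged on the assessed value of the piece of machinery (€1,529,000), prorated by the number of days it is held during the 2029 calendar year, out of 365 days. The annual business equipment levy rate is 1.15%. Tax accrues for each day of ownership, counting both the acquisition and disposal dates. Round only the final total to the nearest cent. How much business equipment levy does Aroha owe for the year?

Days held (June 10 – September 20, 2029): 103 out of 365
Tax = €1,529,000 × 1.15% × 103/365 = €4,961.9192

€4,961.92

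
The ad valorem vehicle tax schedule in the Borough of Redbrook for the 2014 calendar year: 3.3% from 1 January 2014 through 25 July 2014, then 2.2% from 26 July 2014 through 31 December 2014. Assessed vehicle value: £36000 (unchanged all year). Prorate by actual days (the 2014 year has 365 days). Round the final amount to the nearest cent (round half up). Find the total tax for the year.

£1015.50

1 January – 25 July 2014: 206 days at 3.3% → £36000 × 3.3% × 206/365 = £670.4877
26 July – 31 December 2014: 159 days at 2.2% → £36000 × 2.2% × 159/365 = £345.0082
Total = £1015.4959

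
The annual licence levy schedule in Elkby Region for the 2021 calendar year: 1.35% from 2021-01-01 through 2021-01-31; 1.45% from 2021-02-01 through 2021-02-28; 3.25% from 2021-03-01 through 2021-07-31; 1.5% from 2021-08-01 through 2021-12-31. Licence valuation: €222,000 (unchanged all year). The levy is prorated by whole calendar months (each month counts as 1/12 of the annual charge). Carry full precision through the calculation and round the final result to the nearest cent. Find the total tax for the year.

€4,911.75

2021-01-01 to 2021-01-31: 1 month at 1.35% → €222,000 × 1.35% × 1/12 = €249.7500
2021-02-01 to 2021-02-28: 1 month at 1.45% → €222,000 × 1.45% × 1/12 = €268.2500
2021-03-01 to 2021-07-31: 5 months at 3.25% → €222,000 × 3.25% × 5/12 = €3,006.2500
2021-08-01 to 2021-12-31: 5 months at 1.5% → €222,000 × 1.5% × 5/12 = €1,387.5000
Total = €4,911.7500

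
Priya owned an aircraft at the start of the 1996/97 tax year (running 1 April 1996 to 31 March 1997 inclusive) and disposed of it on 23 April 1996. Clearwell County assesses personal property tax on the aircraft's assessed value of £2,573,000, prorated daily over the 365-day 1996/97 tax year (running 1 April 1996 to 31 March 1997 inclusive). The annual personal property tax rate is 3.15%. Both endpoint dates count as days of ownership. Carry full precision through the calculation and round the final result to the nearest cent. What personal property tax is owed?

Days held (1 April – 23 April 1996): 23 out of 365
Tax = £2,573,000 × 3.15% × 23/365 = £5,107.2288

£5,107.23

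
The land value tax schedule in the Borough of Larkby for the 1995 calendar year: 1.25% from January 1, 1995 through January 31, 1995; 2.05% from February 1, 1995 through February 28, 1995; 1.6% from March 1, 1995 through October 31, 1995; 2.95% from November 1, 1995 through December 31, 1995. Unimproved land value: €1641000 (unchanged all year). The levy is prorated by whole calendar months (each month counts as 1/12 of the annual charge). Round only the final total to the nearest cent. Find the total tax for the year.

January 1 – January 31, 1995: 1 month at 1.25% → €1641000 × 1.25% × 1/12 = €1709.3750
February 1 – February 28, 1995: 1 month at 2.05% → €1641000 × 2.05% × 1/12 = €2803.3750
March 1 – October 31, 1995: 8 months at 1.6% → €1641000 × 1.6% × 8/12 = €17504.0000
November 1 – December 31, 1995: 2 months at 2.95% → €1641000 × 2.95% × 2/12 = €8068.2500
Total = €30085.0000

€30085.00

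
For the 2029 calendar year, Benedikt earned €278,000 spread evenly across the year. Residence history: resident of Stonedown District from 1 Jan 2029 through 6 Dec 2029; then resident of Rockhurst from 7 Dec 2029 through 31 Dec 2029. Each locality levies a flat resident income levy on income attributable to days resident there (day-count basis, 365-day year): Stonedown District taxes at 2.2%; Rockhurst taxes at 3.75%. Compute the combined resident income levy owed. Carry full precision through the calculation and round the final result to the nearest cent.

Stonedown District, 1 Jan – 6 Dec 2029: 340 days → €278,000 × 2.2% × 340/365 = €5,697.0959
Rockhurst, 7 Dec – 31 Dec 2029: 25 days → €278,000 × 3.75% × 25/365 = €714.0411
Total = €6,411.1370

€6,411.14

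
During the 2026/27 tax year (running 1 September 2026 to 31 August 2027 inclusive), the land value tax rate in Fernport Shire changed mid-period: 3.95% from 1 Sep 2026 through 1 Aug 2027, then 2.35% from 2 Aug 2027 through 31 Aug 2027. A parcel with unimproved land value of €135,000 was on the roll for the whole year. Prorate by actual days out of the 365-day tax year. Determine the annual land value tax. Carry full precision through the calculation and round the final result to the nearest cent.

1 Sep 2026 – 1 Aug 2027: 335 days at 3.95% → €135,000 × 3.95% × 335/365 = €4,894.2123
2 Aug – 31 Aug 2027: 30 days at 2.35% → €135,000 × 2.35% × 30/365 = €260.7534
Total = €5,154.9658

€5,154.97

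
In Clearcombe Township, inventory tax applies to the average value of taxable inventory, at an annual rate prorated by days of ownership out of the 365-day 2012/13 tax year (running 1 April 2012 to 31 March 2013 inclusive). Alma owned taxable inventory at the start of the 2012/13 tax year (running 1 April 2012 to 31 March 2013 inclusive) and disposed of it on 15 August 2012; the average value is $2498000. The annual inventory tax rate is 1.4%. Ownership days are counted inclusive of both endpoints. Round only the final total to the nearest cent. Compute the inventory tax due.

$13126.48

Days held (1 April – 15 August 2012): 137 out of 365
Tax = $2498000 × 1.4% × 137/365 = $13126.4767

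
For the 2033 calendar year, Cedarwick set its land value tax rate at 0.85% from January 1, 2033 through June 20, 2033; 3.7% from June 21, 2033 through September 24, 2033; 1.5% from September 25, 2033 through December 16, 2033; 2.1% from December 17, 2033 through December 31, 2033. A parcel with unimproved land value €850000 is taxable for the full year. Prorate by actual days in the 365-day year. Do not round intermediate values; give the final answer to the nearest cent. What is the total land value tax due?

€15289.52

January 1 – June 20, 2033: 171 days at 0.85% → €850000 × 0.85% × 171/365 = €3384.8630
June 21 – September 24, 2033: 96 days at 3.7% → €850000 × 3.7% × 96/365 = €8271.7808
September 25 – December 16, 2033: 83 days at 1.5% → €850000 × 1.5% × 83/365 = €2899.3151
December 17 – December 31, 2033: 15 days at 2.1% → €850000 × 2.1% × 15/365 = €733.5616
Total = €15289.5205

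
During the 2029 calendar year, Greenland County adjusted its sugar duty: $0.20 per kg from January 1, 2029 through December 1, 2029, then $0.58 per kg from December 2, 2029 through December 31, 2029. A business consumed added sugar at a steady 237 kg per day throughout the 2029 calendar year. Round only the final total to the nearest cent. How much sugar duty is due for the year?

January 1 – December 1, 2029: 335 days × 237 kg/day = 79,395 kg at $0.20/kg → $15879.00
December 2 – December 31, 2029: 30 days × 237 kg/day = 7,110 kg at $0.58/kg → $4123.80

$20002.80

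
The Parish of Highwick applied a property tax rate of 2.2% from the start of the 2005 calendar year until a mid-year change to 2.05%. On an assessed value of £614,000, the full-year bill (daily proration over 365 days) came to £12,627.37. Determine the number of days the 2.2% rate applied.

Let d = days at the first rate; then 365 − d days at the second rate.
£614,000 × [2.2%·d + 2.05%·(365−d)] / 365 = £12,627.37
Solving gives d = 16, so the new rate took effect on January 17, 2005.

16 days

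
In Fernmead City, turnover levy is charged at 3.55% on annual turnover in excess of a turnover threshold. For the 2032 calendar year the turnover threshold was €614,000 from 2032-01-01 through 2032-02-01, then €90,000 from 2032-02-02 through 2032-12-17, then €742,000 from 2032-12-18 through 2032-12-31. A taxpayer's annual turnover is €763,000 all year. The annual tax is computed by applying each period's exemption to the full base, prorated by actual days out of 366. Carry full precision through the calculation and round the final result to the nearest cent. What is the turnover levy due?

€21,379.73

2032-01-01 to 2032-02-01: 32 days, exemption €614,000 → (€763,000 − €614,000) × 3.55% × 32/366 = €462.4699
2032-02-02 to 2032-12-17: 320 days, exemption €90,000 → (€763,000 − €90,000) × 3.55% × 320/366 = €20,888.7432
2032-12-18 to 2032-12-31: 14 days, exemption €742,000 → (€763,000 − €742,000) × 3.55% × 14/366 = €28.5164
Total = €21,379.7295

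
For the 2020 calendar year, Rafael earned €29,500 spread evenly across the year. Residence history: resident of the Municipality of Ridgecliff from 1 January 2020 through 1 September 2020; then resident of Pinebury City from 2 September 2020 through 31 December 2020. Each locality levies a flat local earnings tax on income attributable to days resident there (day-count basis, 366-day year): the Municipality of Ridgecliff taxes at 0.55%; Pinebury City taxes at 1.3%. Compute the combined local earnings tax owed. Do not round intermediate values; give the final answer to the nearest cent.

The Municipality of Ridgecliff, 1 January – 1 September 2020: 245 days → €29,500 × 0.55% × 245/366 = €108.6100
Pinebury City, 2 September – 31 December 2020: 121 days → €29,500 × 1.3% × 121/366 = €126.7855
Total = €235.3955

€235.40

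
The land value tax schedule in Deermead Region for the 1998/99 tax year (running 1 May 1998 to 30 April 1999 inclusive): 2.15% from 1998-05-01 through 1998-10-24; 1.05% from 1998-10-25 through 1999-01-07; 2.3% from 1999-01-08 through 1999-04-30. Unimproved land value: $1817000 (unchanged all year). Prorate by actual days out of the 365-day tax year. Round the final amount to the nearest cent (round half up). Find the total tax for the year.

1998-05-01 to 1998-10-24: 177 days at 2.15% → $1817000 × 2.15% × 177/365 = $18944.0918
1998-10-25 to 1999-01-07: 75 days at 1.05% → $1817000 × 1.05% × 75/365 = $3920.2397
1999-01-08 to 1999-04-30: 113 days at 2.3% → $1817000 × 2.3% × 113/365 = $12938.0356
Total = $35802.3671

$35802.37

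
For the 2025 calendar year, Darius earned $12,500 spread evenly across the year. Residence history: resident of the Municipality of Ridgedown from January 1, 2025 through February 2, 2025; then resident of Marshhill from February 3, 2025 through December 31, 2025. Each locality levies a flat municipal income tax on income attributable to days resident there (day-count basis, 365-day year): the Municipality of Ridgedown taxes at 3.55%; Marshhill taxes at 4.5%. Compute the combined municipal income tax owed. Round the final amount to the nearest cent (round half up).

$551.76

The Municipality of Ridgedown, January 1 – February 2, 2025: 33 days → $12,500 × 3.55% × 33/365 = $40.1199
Marshhill, February 3 – December 31, 2025: 332 days → $12,500 × 4.5% × 332/365 = $511.6438
Total = $551.7637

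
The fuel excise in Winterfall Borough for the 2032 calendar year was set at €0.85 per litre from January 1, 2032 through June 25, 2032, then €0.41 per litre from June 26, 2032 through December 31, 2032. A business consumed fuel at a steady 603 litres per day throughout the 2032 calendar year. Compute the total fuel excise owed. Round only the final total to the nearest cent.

€137447.82

January 1 – June 25, 2032: 177 days × 603 litres/day = 106,731 litres at €0.85/litre → €90721.35
June 26 – December 31, 2032: 189 days × 603 litres/day = 113,967 litres at €0.41/litre → €46726.47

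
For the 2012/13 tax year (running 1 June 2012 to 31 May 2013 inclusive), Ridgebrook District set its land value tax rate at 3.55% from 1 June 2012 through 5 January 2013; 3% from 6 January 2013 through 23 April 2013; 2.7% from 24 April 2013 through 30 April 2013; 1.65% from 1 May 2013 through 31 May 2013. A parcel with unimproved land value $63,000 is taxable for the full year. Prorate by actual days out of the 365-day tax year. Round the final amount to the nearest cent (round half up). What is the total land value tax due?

$2,022.04

1 June 2012 – 5 January 2013: 219 days at 3.55% → $63,000 × 3.55% × 219/365 = $1,341.9000
6 January – 23 April 2013: 108 days at 3% → $63,000 × 3% × 108/365 = $559.2329
24 April – 30 April 2013: 7 days at 2.7% → $63,000 × 2.7% × 7/365 = $32.6219
1 May – 31 May 2013: 31 days at 1.65% → $63,000 × 1.65% × 31/365 = $88.2863
Total = $2,022.0411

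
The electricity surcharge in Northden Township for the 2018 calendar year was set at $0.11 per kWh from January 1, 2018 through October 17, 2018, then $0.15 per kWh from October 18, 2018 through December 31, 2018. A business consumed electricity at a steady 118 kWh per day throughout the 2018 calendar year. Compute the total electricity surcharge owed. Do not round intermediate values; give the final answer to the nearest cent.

January 1 – October 17, 2018: 290 days × 118 kWh/day = 34,220 kWh at $0.11/kWh → $3764.20
October 18 – December 31, 2018: 75 days × 118 kWh/day = 8,850 kWh at $0.15/kWh → $1327.50

$5091.70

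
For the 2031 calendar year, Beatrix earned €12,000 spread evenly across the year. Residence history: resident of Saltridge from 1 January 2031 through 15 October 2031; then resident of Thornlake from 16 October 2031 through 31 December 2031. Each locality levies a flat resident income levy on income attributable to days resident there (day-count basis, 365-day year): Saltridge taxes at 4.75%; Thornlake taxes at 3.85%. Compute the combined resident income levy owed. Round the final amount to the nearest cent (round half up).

€547.22

Saltridge, 1 January – 15 October 2031: 288 days → €12,000 × 4.75% × 288/365 = €449.7534
Thornlake, 16 October – 31 December 2031: 77 days → €12,000 × 3.85% × 77/365 = €97.4630
Total = €547.2164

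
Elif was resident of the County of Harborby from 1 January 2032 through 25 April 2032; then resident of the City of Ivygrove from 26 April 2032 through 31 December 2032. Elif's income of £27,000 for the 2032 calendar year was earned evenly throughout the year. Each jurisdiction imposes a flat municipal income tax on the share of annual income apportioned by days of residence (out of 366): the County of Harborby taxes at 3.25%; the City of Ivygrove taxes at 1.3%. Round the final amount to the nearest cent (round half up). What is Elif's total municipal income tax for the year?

£517.87

The County of Harborby, 1 January – 25 April 2032: 116 days → £27,000 × 3.25% × 116/366 = £278.1148
The City of Ivygrove, 26 April – 31 December 2032: 250 days → £27,000 × 1.3% × 250/366 = £239.7541
Total = £517.8689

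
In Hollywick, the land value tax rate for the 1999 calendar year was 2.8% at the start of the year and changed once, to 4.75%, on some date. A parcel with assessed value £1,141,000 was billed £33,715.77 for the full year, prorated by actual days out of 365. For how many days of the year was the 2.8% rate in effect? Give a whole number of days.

336 days

Let d = days at the first rate; then 365 − d days at the second rate.
£1,141,000 × [2.8%·d + 4.75%·(365−d)] / 365 = £33,715.77
Solving gives d = 336, so the new rate took effect on 3 Dec 1999.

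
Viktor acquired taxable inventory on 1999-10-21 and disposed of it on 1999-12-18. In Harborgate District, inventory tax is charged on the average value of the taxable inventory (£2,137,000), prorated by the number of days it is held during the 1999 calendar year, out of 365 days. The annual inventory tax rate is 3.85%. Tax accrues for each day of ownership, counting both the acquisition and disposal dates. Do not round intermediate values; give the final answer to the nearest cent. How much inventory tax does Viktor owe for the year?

£13,299.17

Days held (1999-10-21 to 1999-12-18): 59 out of 365
Tax = £2,137,000 × 3.85% × 59/365 = £13,299.1658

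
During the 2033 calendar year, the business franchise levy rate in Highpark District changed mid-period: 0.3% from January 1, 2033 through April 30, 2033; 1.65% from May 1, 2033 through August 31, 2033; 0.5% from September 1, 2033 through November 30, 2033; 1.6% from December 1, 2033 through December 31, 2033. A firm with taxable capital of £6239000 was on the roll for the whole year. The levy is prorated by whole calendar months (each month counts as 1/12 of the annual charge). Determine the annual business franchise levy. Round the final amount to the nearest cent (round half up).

January 1 – April 30, 2033: 4 months at 0.3% → £6239000 × 0.3% × 4/12 = £6239.0000
May 1 – August 31, 2033: 4 months at 1.65% → £6239000 × 1.65% × 4/12 = £34314.5000
September 1 – November 30, 2033: 3 months at 0.5% → £6239000 × 0.5% × 3/12 = £7798.7500
December 1 – December 31, 2033: 1 month at 1.6% → £6239000 × 1.6% × 1/12 = £8318.6667
Total = £56670.9167

£56670.92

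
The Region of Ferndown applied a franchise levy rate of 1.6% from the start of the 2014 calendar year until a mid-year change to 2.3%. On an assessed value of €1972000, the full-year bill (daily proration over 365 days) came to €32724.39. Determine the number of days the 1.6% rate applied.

Let d = days at the first rate; then 365 − d days at the second rate.
€1972000 × [1.6%·d + 2.3%·(365−d)] / 365 = €32724.39
Solving gives d = 334, so the new rate took effect on 1 Dec 2014.

334 days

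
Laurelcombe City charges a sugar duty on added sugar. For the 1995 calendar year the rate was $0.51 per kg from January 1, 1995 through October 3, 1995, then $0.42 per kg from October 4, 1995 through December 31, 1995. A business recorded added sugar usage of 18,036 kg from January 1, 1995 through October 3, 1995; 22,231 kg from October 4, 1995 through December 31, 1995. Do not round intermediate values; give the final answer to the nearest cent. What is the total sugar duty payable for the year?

January 1 – October 3, 1995: 18,036 kg at $0.51/kg → $9,198.36
October 4 – December 31, 1995: 22,231 kg at $0.42/kg → $9,337.02

$18,535.38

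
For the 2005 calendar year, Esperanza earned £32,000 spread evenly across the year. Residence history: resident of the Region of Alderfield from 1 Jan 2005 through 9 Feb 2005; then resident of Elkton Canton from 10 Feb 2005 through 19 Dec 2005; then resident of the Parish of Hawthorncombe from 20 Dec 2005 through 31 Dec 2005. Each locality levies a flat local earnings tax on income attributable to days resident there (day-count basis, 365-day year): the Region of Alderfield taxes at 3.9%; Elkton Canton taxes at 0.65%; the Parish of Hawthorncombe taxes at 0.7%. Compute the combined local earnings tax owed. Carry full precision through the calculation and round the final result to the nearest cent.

£322.50

The Region of Alderfield, 1 Jan – 9 Feb 2005: 40 days → £32,000 × 3.9% × 40/365 = £136.7671
Elkton Canton, 10 Feb – 19 Dec 2005: 313 days → £32,000 × 0.65% × 313/365 = £178.3671
The Parish of Hawthorncombe, 20 Dec – 31 Dec 2005: 12 days → £32,000 × 0.7% × 12/365 = £7.3644
Total = £322.4986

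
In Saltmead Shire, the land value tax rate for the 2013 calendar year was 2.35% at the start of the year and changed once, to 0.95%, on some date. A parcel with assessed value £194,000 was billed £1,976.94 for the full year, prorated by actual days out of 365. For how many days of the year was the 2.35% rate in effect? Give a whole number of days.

Let d = days at the first rate; then 365 − d days at the second rate.
£194,000 × [2.35%·d + 0.95%·(365−d)] / 365 = £1,976.94
Solving gives d = 18, so the new rate took effect on January 19, 2013.

18 days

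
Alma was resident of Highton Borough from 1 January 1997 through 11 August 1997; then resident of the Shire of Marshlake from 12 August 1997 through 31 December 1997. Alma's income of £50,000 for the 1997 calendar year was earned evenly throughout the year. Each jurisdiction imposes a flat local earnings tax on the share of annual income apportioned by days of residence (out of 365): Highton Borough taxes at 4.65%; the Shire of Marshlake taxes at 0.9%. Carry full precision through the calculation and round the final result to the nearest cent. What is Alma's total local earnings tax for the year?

£1,595.55

Highton Borough, 1 January – 11 August 1997: 223 days → £50,000 × 4.65% × 223/365 = £1,420.4795
The Shire of Marshlake, 12 August – 31 December 1997: 142 days → £50,000 × 0.9% × 142/365 = £175.0685
Total = £1,595.5479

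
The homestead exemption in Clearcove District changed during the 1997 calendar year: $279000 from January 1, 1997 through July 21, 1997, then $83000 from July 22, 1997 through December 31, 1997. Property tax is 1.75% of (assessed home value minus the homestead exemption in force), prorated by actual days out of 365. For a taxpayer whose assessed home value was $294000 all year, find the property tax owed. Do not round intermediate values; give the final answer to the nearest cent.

January 1 – July 21, 1997: 202 days, exemption $279000 → ($294000 − $279000) × 1.75% × 202/365 = $145.2740
July 22 – December 31, 1997: 163 days, exemption $83000 → ($294000 − $83000) × 1.75% × 163/365 = $1648.9795
Total = $1794.2534

$1794.25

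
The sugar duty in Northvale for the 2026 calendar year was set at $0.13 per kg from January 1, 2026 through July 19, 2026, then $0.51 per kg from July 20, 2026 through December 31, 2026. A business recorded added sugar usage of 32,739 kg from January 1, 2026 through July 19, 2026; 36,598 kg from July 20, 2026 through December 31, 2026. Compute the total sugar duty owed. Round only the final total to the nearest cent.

$22921.05

January 1 – July 19, 2026: 32,739 kg at $0.13/kg → $4256.07
July 20 – December 31, 2026: 36,598 kg at $0.51/kg → $18664.98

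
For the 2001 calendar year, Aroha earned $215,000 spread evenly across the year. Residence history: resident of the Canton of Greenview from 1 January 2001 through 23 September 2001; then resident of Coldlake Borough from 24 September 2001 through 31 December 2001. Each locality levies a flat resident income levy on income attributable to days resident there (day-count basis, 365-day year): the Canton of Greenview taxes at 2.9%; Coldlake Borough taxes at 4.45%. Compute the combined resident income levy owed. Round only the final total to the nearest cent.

The Canton of Greenview, 1 January – 23 September 2001: 266 days → $215,000 × 2.9% × 266/365 = $4,543.8630
Coldlake Borough, 24 September – 31 December 2001: 99 days → $215,000 × 4.45% × 99/365 = $2,595.0205
Total = $7,138.8836

$7,138.88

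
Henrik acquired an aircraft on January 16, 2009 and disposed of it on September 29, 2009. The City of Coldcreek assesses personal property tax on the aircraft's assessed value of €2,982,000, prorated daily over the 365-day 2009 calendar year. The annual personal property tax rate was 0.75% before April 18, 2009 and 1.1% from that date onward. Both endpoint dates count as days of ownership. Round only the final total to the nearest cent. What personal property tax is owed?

€20,465.51

January 16 – April 17, 2009: 92 days at 0.75% → €2,982,000 × 0.75% × 92/365 = €5,637.2055
April 18 – September 29, 2009: 165 days at 1.1% → €2,982,000 × 1.1% × 165/365 = €14,828.3014
Total = €20,465.5068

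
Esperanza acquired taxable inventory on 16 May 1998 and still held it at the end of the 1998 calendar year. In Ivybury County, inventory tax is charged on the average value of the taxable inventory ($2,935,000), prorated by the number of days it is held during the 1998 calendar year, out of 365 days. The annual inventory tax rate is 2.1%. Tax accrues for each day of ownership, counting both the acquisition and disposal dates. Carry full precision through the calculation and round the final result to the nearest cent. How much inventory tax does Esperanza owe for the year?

Days held (16 May – 31 December 1998): 230 out of 365
Tax = $2,935,000 × 2.1% × 230/365 = $38,838.4932

$38,838.49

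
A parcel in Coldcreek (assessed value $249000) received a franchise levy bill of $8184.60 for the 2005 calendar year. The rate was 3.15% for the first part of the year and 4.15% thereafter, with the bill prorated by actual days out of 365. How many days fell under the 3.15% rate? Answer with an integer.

315 days

Let d = days at the first rate; then 365 − d days at the second rate.
$249000 × [3.15%·d + 4.15%·(365−d)] / 365 = $8184.60
Solving gives d = 315, so the new rate took effect on November 12, 2005.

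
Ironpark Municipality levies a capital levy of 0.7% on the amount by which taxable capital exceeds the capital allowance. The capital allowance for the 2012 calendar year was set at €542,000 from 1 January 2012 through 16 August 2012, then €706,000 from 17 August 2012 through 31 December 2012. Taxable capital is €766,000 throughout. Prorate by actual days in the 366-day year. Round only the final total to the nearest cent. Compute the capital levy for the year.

€1,138.28

1 January – 16 August 2012: 229 days, exemption €542,000 → (€766,000 − €542,000) × 0.7% × 229/366 = €981.0710
17 August – 31 December 2012: 137 days, exemption €706,000 → (€766,000 − €706,000) × 0.7% × 137/366 = €157.2131
Total = €1,138.2842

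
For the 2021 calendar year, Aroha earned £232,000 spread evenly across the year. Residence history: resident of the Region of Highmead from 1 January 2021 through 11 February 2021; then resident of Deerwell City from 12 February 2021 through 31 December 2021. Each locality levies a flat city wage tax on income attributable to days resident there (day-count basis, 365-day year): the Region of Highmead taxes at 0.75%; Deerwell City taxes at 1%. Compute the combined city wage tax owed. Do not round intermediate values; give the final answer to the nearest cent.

The Region of Highmead, 1 January – 11 February 2021: 42 days → £232,000 × 0.75% × 42/365 = £200.2192
Deerwell City, 12 February – 31 December 2021: 323 days → £232,000 × 1% × 323/365 = £2,053.0411
Total = £2,253.2603

£2,253.26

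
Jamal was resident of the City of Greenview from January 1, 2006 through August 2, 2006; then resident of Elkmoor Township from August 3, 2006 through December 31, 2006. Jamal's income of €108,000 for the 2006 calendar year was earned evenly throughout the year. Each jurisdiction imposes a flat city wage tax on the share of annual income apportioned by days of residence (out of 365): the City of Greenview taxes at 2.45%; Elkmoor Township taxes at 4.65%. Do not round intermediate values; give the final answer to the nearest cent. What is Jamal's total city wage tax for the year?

€3,628.95

The City of Greenview, January 1 – August 2, 2006: 214 days → €108,000 × 2.45% × 214/365 = €1,551.3534
Elkmoor Township, August 3 – December 31, 2006: 151 days → €108,000 × 4.65% × 151/365 = €2,077.5945
Total = €3,628.9479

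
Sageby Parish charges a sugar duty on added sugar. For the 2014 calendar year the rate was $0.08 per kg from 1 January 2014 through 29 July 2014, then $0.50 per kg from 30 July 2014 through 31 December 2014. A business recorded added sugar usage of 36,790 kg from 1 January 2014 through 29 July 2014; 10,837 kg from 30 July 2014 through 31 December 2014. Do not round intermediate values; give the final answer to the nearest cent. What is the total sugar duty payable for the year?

1 January – 29 July 2014: 36,790 kg at $0.08/kg → $2,943.20
30 July – 31 December 2014: 10,837 kg at $0.50/kg → $5,418.50

$8,361.70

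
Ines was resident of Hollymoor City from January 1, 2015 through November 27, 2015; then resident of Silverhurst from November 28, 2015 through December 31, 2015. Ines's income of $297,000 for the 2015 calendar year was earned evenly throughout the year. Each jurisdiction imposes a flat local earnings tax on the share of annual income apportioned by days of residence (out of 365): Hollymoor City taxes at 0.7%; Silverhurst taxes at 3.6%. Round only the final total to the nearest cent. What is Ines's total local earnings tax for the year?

Hollymoor City, January 1 – November 27, 2015: 331 days → $297,000 × 0.7% × 331/365 = $1,885.3397
Silverhurst, November 28 – December 31, 2015: 34 days → $297,000 × 3.6% × 34/365 = $995.9671
Total = $2,881.3068

$2,881.31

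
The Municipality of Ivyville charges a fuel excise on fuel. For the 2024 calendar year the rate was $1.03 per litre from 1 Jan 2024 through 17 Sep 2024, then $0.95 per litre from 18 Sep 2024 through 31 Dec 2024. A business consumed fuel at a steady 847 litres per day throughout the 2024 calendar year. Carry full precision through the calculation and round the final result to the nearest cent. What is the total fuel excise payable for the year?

1 Jan – 17 Sep 2024: 261 days × 847 litres/day = 221,067 litres at $1.03/litre → $227,699.01
18 Sep – 31 Dec 2024: 105 days × 847 litres/day = 88,935 litres at $0.95/litre → $84,488.25

$312,187.26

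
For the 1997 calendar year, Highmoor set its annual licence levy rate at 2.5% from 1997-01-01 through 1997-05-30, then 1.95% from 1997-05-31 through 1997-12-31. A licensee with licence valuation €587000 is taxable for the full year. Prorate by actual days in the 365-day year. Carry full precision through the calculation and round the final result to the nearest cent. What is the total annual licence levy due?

1997-01-01 to 1997-05-30: 150 days at 2.5% → €587000 × 2.5% × 150/365 = €6030.8219
1997-05-31 to 1997-12-31: 215 days at 1.95% → €587000 × 1.95% × 215/365 = €6742.4589
Total = €12773.2808

€12773.28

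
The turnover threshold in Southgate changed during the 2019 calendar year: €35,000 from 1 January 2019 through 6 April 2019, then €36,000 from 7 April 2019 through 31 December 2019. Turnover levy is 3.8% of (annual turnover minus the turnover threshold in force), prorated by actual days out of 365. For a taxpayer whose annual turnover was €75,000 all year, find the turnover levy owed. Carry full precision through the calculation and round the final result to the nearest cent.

€1,491.99

1 January – 6 April 2019: 96 days, exemption €35,000 → (€75,000 − €35,000) × 3.8% × 96/365 = €399.7808
7 April – 31 December 2019: 269 days, exemption €36,000 → (€75,000 − €36,000) × 3.8% × 269/365 = €1,092.2137
Total = €1,491.9945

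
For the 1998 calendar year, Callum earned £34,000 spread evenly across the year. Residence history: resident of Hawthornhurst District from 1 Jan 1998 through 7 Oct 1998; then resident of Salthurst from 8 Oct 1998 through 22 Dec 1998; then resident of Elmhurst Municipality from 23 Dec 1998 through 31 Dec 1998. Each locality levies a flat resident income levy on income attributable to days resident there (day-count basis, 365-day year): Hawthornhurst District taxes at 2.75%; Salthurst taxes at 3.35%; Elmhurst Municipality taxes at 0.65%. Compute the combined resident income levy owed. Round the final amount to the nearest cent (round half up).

£959.87

Hawthornhurst District, 1 Jan – 7 Oct 1998: 280 days → £34,000 × 2.75% × 280/365 = £717.2603
Salthurst, 8 Oct – 22 Dec 1998: 76 days → £34,000 × 3.35% × 76/365 = £237.1616
Elmhurst Municipality, 23 Dec – 31 Dec 1998: 9 days → £34,000 × 0.65% × 9/365 = £5.4493
Total = £959.8712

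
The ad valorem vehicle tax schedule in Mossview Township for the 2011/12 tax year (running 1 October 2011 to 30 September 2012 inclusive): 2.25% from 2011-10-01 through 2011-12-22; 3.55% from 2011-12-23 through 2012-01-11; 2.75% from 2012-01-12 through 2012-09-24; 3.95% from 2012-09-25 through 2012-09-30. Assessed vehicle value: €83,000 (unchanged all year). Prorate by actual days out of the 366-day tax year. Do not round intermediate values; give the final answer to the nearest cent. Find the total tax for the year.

2011-10-01 to 2011-12-22: 83 days at 2.25% → €83,000 × 2.25% × 83/366 = €423.5041
2011-12-23 to 2012-01-11: 20 days at 3.55% → €83,000 × 3.55% × 20/366 = €161.0109
2012-01-12 to 2012-09-24: 257 days at 2.75% → €83,000 × 2.75% × 257/366 = €1,602.7391
2012-09-25 to 2012-09-30: 6 days at 3.95% → €83,000 × 3.95% × 6/366 = €53.7459
Total = €2,241.0000

€2,241.00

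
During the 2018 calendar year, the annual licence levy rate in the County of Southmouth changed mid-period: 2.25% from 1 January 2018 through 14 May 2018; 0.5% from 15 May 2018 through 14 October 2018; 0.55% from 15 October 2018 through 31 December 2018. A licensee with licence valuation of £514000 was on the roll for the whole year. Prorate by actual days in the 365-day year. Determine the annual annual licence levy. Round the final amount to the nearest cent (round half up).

£5927.19

1 January – 14 May 2018: 134 days at 2.25% → £514000 × 2.25% × 134/365 = £4245.7808
15 May – 14 October 2018: 153 days at 0.5% → £514000 × 0.5% × 153/365 = £1077.2877
15 October – 31 December 2018: 78 days at 0.55% → £514000 × 0.55% × 78/365 = £604.1260
Total = £5927.1945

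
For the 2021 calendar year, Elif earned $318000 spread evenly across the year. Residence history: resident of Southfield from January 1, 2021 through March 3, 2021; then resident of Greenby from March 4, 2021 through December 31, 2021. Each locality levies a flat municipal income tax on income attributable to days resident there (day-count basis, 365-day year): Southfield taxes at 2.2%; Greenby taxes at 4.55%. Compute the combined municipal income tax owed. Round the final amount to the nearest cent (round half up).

Southfield, January 1 – March 3, 2021: 62 days → $318000 × 2.2% × 62/365 = $1188.3616
Greenby, March 4 – December 31, 2021: 303 days → $318000 × 4.55% × 303/365 = $12011.2521
Total = $13199.6137

$13199.61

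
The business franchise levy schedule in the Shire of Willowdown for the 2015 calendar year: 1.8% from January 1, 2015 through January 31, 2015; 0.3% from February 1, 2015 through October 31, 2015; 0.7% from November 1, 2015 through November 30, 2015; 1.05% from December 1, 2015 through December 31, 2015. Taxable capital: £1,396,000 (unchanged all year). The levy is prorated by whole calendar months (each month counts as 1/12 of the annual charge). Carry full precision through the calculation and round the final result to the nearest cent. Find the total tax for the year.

January 1 – January 31, 2015: 1 month at 1.8% → £1,396,000 × 1.8% × 1/12 = £2,094.0000
February 1 – October 31, 2015: 9 months at 0.3% → £1,396,000 × 0.3% × 9/12 = £3,141.0000
November 1 – November 30, 2015: 1 month at 0.7% → £1,396,000 × 0.7% × 1/12 = £814.3333
December 1 – December 31, 2015: 1 month at 1.05% → £1,396,000 × 1.05% × 1/12 = £1,221.5000
Total = £7,270.8333

£7,270.83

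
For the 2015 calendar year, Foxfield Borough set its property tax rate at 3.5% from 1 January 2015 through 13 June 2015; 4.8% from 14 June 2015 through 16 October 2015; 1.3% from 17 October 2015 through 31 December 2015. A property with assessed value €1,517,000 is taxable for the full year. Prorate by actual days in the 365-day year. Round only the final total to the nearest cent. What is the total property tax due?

€52,899.66

1 January – 13 June 2015: 164 days at 3.5% → €1,517,000 × 3.5% × 164/365 = €23,856.3836
14 June – 16 October 2015: 125 days at 4.8% → €1,517,000 × 4.8% × 125/365 = €24,936.9863
17 October – 31 December 2015: 76 days at 1.3% → €1,517,000 × 1.3% × 76/365 = €4,106.2904
Total = €52,899.6603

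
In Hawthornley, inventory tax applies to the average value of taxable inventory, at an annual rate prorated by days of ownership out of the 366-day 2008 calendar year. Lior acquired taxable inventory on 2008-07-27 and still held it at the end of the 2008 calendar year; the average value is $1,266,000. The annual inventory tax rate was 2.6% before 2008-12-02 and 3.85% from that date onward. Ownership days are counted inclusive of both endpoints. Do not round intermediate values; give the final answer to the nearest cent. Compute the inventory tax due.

$15,506.77

2008-07-27 to 2008-12-01: 128 days at 2.6% → $1,266,000 × 2.6% × 128/366 = $11,511.6066
2008-12-02 to 2008-12-31: 30 days at 3.85% → $1,266,000 × 3.85% × 30/366 = $3,995.1639
Total = $15,506.7705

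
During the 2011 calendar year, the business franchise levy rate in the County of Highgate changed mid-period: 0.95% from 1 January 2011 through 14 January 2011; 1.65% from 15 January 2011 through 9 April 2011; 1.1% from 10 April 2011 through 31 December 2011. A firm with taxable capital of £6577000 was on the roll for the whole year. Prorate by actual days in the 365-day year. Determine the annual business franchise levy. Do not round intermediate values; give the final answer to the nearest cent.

1 January – 14 January 2011: 14 days at 0.95% → £6577000 × 0.95% × 14/365 = £2396.5507
15 January – 9 April 2011: 85 days at 1.65% → £6577000 × 1.65% × 85/365 = £25271.8973
10 April – 31 December 2011: 266 days at 1.1% → £6577000 × 1.1% × 266/365 = £52724.1151
Total = £80392.5630

£80392.56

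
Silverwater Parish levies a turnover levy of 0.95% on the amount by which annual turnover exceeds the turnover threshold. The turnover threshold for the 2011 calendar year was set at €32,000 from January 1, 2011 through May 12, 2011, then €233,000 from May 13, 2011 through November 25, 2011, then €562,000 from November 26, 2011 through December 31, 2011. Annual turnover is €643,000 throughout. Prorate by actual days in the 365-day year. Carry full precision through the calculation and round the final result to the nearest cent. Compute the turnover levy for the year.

€4,277.29

January 1 – May 12, 2011: 132 days, exemption €32,000 → (€643,000 − €32,000) × 0.95% × 132/365 = €2,099.1616
May 13 – November 25, 2011: 197 days, exemption €233,000 → (€643,000 − €233,000) × 0.95% × 197/365 = €2,102.2329
November 26 – December 31, 2011: 36 days, exemption €562,000 → (€643,000 − €562,000) × 0.95% × 36/365 = €75.8959
Total = €4,277.2904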